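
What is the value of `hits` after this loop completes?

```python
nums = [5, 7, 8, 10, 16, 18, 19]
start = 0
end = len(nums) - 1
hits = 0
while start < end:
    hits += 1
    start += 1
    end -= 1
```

Iterations until pointers meet (list length 7)
`hits` takes the values: 0 → 1 → 2 → 3

Answer: 3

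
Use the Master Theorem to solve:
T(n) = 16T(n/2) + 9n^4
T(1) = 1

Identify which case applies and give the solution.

a=16, b=2, f(n)=9n^4. log_2(16) = 4. Since c=4 = 4, Case 2 applies: T(n) = Θ(n^log_b(a) · log n) = O(n^4 log n).

Answer: O(n^4 log n) - Case 2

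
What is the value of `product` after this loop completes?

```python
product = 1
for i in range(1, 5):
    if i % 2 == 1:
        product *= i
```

Product of odd numbers 1 to 4
`product` takes the values: 1 → 3

Answer: 3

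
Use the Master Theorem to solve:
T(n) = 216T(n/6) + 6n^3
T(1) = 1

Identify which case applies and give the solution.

a=216, b=6, f(n)=6n^3. log_6(216) = 3. Since c=3 = 3, Case 2 applies: T(n) = Θ(n^log_b(a) · log n) = O(n^3 log n).

Answer: O(n^3 log n) - Case 2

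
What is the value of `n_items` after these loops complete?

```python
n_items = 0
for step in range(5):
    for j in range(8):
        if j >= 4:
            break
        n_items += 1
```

Inner breaks at 4, outer runs 5 times
`n_items` takes the values: 0 → 1 → 2 → 3 → 4 → 5 → 6 → 7 → 8 → 9 → 10 → 11 → 12 → 13 → 14 → 15 → 16 → 17 → 18 → 19 → 20

Answer: 20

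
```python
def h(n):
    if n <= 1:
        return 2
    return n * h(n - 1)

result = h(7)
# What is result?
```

h(7) = 7 * 6 * 5 * 4 * 3 * 2 * 2 = 10080

Answer: 10080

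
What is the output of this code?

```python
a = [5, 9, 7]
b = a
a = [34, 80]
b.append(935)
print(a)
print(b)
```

Key concept: rebinding vs mutation: a is rebound to a new list, b still points at the original.
Step by step:
`a = [5, 9, 7]` → a = [5, 9, 7]
`b = a` → b = [5, 9, 7] (same object as a)
`a = [34, 80]` → a = [34, 80]
`b.append(935)` → b = [5, 9, 7, 935]
`print(a)` → prints [34, 80]
`print(b)` → prints [5, 9, 7, 935]

Answer:
[34, 80]
[5, 9, 7, 935]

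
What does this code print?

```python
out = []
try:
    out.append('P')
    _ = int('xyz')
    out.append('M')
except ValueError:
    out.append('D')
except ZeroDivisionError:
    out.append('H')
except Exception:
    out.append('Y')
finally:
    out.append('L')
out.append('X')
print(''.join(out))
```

Execution trace: 'P' (try body) → 'D' (except ValueError) → 'L' (finally) → 'X' (after the try/except). Output: PDLX

Answer: PDLX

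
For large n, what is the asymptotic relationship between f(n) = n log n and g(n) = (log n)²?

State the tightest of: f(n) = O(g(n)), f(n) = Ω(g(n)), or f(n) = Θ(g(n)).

n log n vs (log n)²: f(n) = Ω(g(n)) but not O(g(n)) — n log n grows strictly faster than (log n)².

Answer: f(n) = Ω(g(n)) but not O(g(n)) — n log n grows strictly faster than (log n)².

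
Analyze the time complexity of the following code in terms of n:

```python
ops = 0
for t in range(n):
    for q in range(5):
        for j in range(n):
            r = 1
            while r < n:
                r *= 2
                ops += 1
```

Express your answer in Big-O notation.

Each loop level contributes: n × 1 × n × log n. Multiplying the contributions gives O(n^2 log n).

Answer: O(n^2 log n)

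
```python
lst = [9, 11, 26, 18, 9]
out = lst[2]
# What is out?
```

Trace:
`lst = [9, 11, 26, 18, 9]` → lst = [9, 11, 26, 18, 9]
`out = lst[2]` → out = 26
So out = 26

Answer: 26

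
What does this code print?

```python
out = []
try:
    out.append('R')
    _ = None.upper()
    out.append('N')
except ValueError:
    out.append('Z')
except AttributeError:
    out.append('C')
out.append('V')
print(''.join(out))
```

Execution trace: 'R' (try body) → 'C' (except AttributeError) → 'V' (after the try/except). Output: RCV

Answer: RCV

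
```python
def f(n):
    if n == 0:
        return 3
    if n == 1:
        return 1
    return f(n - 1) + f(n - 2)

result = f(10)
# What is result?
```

Build up from base cases: f(0)=3, f(1)=1, f(2)=4, f(3)=5, f(4)=9, f(5)=14, f(6)=23, ..., f(10)=157

Answer: 157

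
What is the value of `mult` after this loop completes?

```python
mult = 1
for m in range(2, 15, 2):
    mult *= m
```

Product of even numbers 2 to 14
`mult` takes the values: 1 → 2 → 8 → 48 → 384 → 3840 → 46080 → 645120

Answer: 645120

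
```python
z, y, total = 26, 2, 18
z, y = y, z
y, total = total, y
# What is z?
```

Trace:
`z, y, total = 26, 2, 18` → z = 26; y = 2; total = 18
`z, y = y, z` → z = 2; y = 26
`y, total = total, y` → y = 18; total = 26
So z = 2

Answer: 2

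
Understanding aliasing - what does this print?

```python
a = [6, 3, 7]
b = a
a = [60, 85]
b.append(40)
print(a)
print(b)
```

Key concept: rebinding vs mutation: a is rebound to a new list, b still points at the original.
Step by step:
`a = [6, 3, 7]` → a = [6, 3, 7]
`b = a` → b = [6, 3, 7] (same object as a)
`a = [60, 85]` → a = [60, 85]
`b.append(40)` → b = [6, 3, 7, 40]
`print(a)` → prints [60, 85]
`print(b)` → prints [6, 3, 7, 40]

Answer:
[60, 85]
[6, 3, 7, 40]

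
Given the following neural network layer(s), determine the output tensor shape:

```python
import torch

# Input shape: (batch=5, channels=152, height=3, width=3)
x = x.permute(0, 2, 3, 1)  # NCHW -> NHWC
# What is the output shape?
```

Input: (5, 152, 3, 3) -> Output: (5, 3, 3, 152)

Answer: (5, 3, 3, 152)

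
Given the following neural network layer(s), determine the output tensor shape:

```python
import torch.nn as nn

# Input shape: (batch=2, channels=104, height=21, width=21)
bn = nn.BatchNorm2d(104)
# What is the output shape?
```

Input: (2, 104, 21, 21) -> Output: (2, 104, 21, 21)

Answer: (2, 104, 21, 21)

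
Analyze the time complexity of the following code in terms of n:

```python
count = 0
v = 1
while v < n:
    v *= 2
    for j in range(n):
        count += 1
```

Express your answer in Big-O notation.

Each loop level contributes: log n × n. Multiplying the contributions gives O(n log n).

Answer: O(n log n)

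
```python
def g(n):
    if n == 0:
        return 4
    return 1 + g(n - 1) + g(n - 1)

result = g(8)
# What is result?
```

g(n) = 1 + 2·g(n-1), g(0)=4. Closed form: (4+1)·2^8 - 1 = 1279.

Answer: 1279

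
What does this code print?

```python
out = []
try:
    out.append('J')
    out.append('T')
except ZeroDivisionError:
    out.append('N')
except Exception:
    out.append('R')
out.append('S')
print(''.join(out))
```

Execution trace: 'J' (try body) → 'T' (try body, no exception) → 'S' (after the try/except). Output: JTS

Answer: JTS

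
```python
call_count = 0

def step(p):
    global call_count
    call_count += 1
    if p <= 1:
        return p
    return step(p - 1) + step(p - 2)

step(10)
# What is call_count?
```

Calls(p) = 1 + Calls(p-1) + Calls(p-2); Calls(0)=Calls(1)=1. For p=10 this gives 177.

Answer: 177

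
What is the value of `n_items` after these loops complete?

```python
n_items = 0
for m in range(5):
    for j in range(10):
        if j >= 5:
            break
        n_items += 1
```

Inner breaks at 5, outer runs 5 times
`n_items` takes the values: 0 → 1 → 2 → 3 → 4 → 5 → 6 → 7 → 8 → 9 → 10 → 11 → 12 → 13 → 14 → 15 → 16 → 17 → 18 → 19 → 20 → 21 → 22 → 23 → 24 → 25

Answer: 25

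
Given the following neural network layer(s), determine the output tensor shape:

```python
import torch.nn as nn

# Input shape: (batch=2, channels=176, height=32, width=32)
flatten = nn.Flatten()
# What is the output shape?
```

Input: (2, 176, 32, 32) -> Output: (2, 180224)

Answer: (2, 180224)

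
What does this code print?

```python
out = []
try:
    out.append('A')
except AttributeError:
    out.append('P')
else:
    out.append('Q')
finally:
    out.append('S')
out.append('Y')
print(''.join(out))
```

Execution trace: 'A' (try body, no exception) → 'Q' (else) → 'S' (finally) → 'Y' (after the try/except). Output: AQSY

Answer: AQSY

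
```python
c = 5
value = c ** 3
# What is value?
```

Trace:
`c = 5` → c = 5
`value = c ** 3` → value = 125
So value = 125

Answer: 125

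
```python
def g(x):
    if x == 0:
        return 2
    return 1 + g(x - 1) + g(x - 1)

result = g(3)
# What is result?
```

g(x) = 1 + 2·g(x-1), g(0)=2. Closed form: (2+1)·2^3 - 1 = 23.

Answer: 23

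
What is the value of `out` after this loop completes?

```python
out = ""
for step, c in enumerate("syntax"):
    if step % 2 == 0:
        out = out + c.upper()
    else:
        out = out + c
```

Uppercase even positions in 'syntax'
`out` takes the values: "" → "S" → "Sy" → "SyN" → "SyNt" → "SyNtA" → "SyNtAx"

Answer: "SyNtAx"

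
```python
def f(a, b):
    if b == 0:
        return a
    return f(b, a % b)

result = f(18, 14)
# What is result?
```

f(18, 14) -> f(14, 4) -> f(4, 2) -> f(2, 0) -> 2

Answer: 2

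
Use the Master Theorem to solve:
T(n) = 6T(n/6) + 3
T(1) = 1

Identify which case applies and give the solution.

a=6, b=6, f(n)=3. log_6(6) = 1. Since c=0 < 1, Case 1 applies: T(n) = Θ(n^log_b(a)) = O(n).

Answer: O(n) - Case 1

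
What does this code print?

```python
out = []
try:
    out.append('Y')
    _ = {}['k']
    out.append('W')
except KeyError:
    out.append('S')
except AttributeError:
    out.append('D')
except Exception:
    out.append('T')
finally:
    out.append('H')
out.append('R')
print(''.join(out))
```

Execution trace: 'Y' (try body) → 'S' (except KeyError) → 'H' (finally) → 'R' (after the try/except). Output: YSHR

Answer: YSHR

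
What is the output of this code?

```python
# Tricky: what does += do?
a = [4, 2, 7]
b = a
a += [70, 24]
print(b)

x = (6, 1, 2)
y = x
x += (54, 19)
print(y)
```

Key concept: += behavior differs for mutable vs immutable.
Step by step:
`a = [4, 2, 7]` → a = [4, 2, 7]
`b = a` → b = [4, 2, 7] (same object as a)
`a += [70, 24]` → a = [4, 2, 7, 70, 24] (same object as b); b = [4, 2, 7, 70, 24] (same object as a)
`print(b)` → prints [4, 2, 7, 70, 24]
`x = (6, 1, 2)` → x = (6, 1, 2)
`y = x` → y = (6, 1, 2)
`x += (54, 19)` → x = (6, 1, 2, 54, 19)
`print(y)` → prints (6, 1, 2)

Answer:
[4, 2, 7, 70, 24]
(6, 1, 2)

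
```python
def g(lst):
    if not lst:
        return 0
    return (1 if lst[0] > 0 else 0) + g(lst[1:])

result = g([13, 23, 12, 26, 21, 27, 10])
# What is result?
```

Count of positive elements in [13, 23, 12, 26, 21, 27, 10] = 7

Answer: 7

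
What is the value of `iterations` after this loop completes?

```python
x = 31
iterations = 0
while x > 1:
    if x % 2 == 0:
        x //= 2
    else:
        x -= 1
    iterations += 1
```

Steps to reduce 31 to 1
`iterations` takes the values: 0 → 1 → 2 → 3 → 4 → 5 → 6 → 7 → 8

Answer: 8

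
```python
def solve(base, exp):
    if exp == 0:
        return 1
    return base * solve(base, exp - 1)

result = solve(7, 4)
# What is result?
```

solve(7, 4) = 7 * 7 * 7 * 7 = 2401

Answer: 2401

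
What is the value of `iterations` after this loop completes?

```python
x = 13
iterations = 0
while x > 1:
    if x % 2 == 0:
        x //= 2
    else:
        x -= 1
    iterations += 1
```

Steps to reduce 13 to 1
`iterations` takes the values: 0 → 1 → 2 → 3 → 4 → 5

Answer: 5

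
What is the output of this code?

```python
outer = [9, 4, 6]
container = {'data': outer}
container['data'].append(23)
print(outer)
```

Key concept: dict holds reference to list.
Step by step:
`outer = [9, 4, 6]` → outer = [9, 4, 6]
`container = {'data': outer}` → container = {'data': [9, 4, 6]}
`container['data'].append(23)` → outer = [9, 4, 6, 23]; container = {'data': [9, 4, 6, 23]}
`print(outer)` → prints [9, 4, 6, 23]

Answer: [9, 4, 6, 23]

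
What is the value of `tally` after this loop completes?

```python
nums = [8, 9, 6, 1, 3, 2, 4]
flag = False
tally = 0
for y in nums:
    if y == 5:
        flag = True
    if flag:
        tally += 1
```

Count elements after first 5 in [8, 9, 6, 1, 3, 2, 4]
`tally` takes the values: 0

Answer: 0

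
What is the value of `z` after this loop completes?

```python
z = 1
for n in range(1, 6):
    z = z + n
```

Start at 1, add 1 through 5
`z` takes the values: 1 → 2 → 4 → 7 → 11 → 16

Answer: 16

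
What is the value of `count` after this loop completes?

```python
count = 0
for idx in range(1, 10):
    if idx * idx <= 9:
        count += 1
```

Count numbers where idx² ≤ 9
`count` takes the values: 0 → 1 → 2 → 3

Answer: 3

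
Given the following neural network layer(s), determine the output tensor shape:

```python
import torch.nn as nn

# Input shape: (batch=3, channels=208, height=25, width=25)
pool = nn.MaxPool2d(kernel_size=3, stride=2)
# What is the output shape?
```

Input: (3, 208, 25, 25) -> Output: (3, 208, 12, 12)

Answer: (3, 208, 12, 12)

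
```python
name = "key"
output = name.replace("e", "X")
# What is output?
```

Trace:
`name = "key"` → name = 'key'
`output = name.replace("e", "X")` → output = 'kXy'
So output = 'kXy'

Answer: 'kXy'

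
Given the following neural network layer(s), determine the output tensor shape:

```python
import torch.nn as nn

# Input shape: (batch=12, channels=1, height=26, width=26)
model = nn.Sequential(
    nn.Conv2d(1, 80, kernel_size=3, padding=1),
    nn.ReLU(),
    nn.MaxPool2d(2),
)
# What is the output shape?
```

Input: (12, 1, 26, 26) -> after Conv2d: (12, 80, 26, 26) -> after ReLU: (12, 80, 26, 26) -> Output: (12, 80, 13, 13)

Answer: (12, 80, 13, 13)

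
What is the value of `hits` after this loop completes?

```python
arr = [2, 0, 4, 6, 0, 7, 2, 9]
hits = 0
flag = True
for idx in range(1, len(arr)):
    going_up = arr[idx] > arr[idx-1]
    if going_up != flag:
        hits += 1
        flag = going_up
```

Count direction changes in [2, 0, 4, 6, 0, 7, 2, 9]
`hits` takes the values: 0 → 1 → 2 → 3 → 4 → 5 → 6

Answer: 6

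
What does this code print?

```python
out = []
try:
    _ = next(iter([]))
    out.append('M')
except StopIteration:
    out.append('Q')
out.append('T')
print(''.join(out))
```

Execution trace: 'Q' (except StopIteration) → 'T' (after the try/except). Output: QT

Answer: QT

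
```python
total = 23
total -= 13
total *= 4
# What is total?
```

Trace:
`total = 23` → total = 23
`total -= 13` → total = 10
`total *= 4` → total = 40
So total = 40

Answer: 40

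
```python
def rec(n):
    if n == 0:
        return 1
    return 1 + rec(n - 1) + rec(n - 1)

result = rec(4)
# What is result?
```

rec(n) = 1 + 2·rec(n-1), rec(0)=1. Closed form: (1+1)·2^4 - 1 = 31.

Answer: 31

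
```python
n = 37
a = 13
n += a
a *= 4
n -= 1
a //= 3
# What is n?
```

Trace:
`n = 37` → n = 37
`a = 13` → a = 13
`n += a` → n = 50
`a *= 4` → a = 52
`n -= 1` → n = 49
`a //= 3` → a = 17
So n = 49

Answer: 49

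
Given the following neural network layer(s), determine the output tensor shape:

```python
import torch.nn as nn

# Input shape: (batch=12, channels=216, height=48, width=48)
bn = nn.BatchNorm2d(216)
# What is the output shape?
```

Input: (12, 216, 48, 48) -> Output: (12, 216, 48, 48)

Answer: (12, 216, 48, 48)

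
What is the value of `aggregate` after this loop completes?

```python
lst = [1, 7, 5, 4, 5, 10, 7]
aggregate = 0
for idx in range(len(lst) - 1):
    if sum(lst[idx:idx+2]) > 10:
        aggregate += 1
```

Count windows with sum > 10
`aggregate` takes the values: 0 → 1 → 2 → 3

Answer: 3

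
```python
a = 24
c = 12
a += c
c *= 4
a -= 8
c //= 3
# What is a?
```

Trace:
`a = 24` → a = 24
`c = 12` → c = 12
`a += c` → a = 36
`c *= 4` → c = 48
`a -= 8` → a = 28
`c //= 3` → c = 16
So a = 28

Answer: 28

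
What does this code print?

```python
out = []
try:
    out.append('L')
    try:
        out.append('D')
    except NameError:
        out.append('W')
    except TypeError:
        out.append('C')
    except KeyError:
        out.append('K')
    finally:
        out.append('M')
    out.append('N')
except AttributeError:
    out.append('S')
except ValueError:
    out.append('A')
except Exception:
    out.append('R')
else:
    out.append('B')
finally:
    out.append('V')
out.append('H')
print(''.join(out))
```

Execution trace: 'L' (try body) → 'D' (inner try body, no exception) → 'M' (inner finally) → 'N' (try body, no exception) → 'B' (else) → 'V' (finally) → 'H' (after the try/except). Output: LDMNBVH

Answer: LDMNBVH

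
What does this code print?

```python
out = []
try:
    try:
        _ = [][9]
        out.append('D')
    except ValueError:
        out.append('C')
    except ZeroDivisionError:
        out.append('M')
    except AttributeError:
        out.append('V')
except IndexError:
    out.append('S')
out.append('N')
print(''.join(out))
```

Execution trace: 'S' (outer except IndexError) → 'N' (after the try/except). Output: SN

Answer: SN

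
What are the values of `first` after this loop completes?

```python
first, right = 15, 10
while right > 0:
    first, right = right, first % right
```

GCD of 15 and 10
`first` takes the values: 15 → 10 → 5

Answer: 5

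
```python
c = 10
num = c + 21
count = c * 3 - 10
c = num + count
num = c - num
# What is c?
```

Trace:
`c = 10` → c = 10
`num = c + 21` → num = 31
`count = c * 3 - 10` → count = 20
`c = num + count` → c = 51
`num = c - num` → num = 20
So c = 51

Answer: 51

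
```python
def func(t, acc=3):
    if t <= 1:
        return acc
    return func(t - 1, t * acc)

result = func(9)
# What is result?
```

Accumulator trace (n, acc): (9, 3) -> (8, 27) -> (7, 216) -> (6, 1512) -> (5, 9072) -> (4, 45360) -> (3, 181440) -> (2, 544320) -> (1, 1088640) -> return 1088640

Answer: 1088640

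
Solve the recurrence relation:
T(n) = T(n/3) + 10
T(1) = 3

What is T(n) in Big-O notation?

Each step divides n by 3 and adds 10. After log_3(n) steps we reach T(1)=3. So T(n) = 10·log_3(n) + 3 = O(log n).

Answer: O(log n)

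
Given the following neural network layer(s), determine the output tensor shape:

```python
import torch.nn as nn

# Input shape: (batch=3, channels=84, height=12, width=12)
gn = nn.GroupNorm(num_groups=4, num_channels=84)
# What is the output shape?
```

Input: (3, 84, 12, 12) -> Output: (3, 84, 12, 12)

Answer: (3, 84, 12, 12)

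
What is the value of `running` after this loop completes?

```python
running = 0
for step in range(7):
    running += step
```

Sum of 0 to 6 = 21
`running` takes the values: 0 → 1 → 3 → 6 → 10 → 15 → 21

Answer: 21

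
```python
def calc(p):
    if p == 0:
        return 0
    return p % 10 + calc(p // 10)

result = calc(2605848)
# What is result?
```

Sum of digits of 2605848: 8 + 4 + 8 + 5 + 0 + 6 + 2 = 33

Answer: 33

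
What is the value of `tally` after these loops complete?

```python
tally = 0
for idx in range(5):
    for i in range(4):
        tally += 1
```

5 * 4 = 20
`tally` takes the values: 0 → 1 → 2 → 3 → 4 → 5 → 6 → 7 → 8 → 9 → 10 → 11 → 12 → 13 → 14 → 15 → 16 → 17 → 18 → 19 → 20

Answer: 20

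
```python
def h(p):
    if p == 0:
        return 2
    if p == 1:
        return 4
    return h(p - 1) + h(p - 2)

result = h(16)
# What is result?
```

Build up from base cases: h(0)=2, h(1)=4, h(2)=6, h(3)=10, h(4)=16, h(5)=26, h(6)=42, ..., h(16)=5168

Answer: 5168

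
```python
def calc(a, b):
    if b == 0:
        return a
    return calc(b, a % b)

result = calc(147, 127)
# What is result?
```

calc(147, 127) -> calc(127, 20) -> calc(20, 7) -> calc(7, 6) -> calc(6, 1) -> calc(1, 0) -> 1

Answer: 1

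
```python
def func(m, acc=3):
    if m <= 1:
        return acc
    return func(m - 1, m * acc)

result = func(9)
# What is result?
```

Accumulator trace (n, acc): (9, 3) -> (8, 27) -> (7, 216) -> (6, 1512) -> (5, 9072) -> (4, 45360) -> (3, 181440) -> (2, 544320) -> (1, 1088640) -> return 1088640

Answer: 1088640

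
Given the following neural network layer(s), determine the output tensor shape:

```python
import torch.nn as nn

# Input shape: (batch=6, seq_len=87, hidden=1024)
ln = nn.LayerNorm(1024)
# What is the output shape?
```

Input: (6, 87, 1024) -> Output: (6, 87, 1024)

Answer: (6, 87, 1024)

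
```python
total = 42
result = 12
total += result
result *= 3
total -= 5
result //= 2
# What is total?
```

Trace:
`total = 42` → total = 42
`result = 12` → result = 12
`total += result` → total = 54
`result *= 3` → result = 36
`total -= 5` → total = 49
`result //= 2` → result = 18
So total = 49

Answer: 49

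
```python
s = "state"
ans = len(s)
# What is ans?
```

Trace:
`s = "state"` → s = 'state'
`ans = len(s)` → ans = 5
So ans = 5

Answer: 5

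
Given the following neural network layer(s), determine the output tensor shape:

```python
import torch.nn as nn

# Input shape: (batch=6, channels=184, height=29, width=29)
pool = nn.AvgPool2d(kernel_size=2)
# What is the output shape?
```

Input: (6, 184, 29, 29) -> Output: (6, 184, 14, 14)

Answer: (6, 184, 14, 14)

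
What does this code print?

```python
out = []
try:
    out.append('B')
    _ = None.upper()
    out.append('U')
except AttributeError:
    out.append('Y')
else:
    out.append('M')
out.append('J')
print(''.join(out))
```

Execution trace: 'B' (try body) → 'Y' (except AttributeError) → 'J' (after the try/except). Output: BYJ

Answer: BYJ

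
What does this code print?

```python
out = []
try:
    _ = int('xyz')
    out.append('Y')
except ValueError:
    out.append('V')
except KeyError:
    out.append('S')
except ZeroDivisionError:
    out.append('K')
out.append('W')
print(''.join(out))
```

Execution trace: 'V' (except ValueError) → 'W' (after the try/except). Output: VW

Answer: VW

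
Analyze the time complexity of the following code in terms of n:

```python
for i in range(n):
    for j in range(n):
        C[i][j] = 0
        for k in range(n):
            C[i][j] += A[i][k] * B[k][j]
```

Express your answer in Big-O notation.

This is Naive matrix multiplication. Time complexity: O(n³).

Answer: O(n³)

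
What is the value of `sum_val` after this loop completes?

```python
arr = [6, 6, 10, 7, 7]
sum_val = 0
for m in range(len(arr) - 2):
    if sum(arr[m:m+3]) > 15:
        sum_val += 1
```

Count windows with sum > 15
`sum_val` takes the values: 0 → 1 → 2 → 3

Answer: 3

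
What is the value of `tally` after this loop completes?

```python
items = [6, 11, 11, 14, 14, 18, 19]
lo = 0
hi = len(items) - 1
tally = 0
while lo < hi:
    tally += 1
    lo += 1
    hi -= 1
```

Iterations until pointers meet (list length 7)
`tally` takes the values: 0 → 1 → 2 → 3

Answer: 3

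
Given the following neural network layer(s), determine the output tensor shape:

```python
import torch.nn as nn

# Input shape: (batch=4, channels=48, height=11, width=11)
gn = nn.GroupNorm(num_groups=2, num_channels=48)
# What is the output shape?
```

Input: (4, 48, 11, 11) -> Output: (4, 48, 11, 11)

Answer: (4, 48, 11, 11)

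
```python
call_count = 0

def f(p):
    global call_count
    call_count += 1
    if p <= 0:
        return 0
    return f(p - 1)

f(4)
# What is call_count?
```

Linear recursion stepping by 1: 5 calls from p=4 down to ≤0.

Answer: 5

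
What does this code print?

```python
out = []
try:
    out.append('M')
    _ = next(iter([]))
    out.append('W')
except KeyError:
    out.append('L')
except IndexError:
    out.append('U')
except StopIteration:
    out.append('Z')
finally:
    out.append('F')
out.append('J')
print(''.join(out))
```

Execution trace: 'M' (try body) → 'Z' (except StopIteration) → 'F' (finally) → 'J' (after the try/except). Output: MZFJ

Answer: MZFJ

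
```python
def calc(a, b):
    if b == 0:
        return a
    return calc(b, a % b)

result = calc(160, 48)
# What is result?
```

calc(160, 48) -> calc(48, 16) -> calc(16, 0) -> 16

Answer: 16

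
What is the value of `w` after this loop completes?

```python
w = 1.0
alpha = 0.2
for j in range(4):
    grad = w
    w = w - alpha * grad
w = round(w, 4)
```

Gradient descent: w = 1.0 * (1 - 0.2)^4
`w` takes the values: 1.0 → 0.8 → 0.64 → 0.512 → 0.4096

Answer: 0.4096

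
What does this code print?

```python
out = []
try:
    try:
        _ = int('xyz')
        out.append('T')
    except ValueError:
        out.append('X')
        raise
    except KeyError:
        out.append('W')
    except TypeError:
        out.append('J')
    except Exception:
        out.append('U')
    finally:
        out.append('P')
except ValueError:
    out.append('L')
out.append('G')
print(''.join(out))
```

Execution trace: 'X' (inner except ValueError) → 'P' (inner finally) → 'L' (outer except ValueError) → 'G' (after the try/except). Output: XPLG

Answer: XPLG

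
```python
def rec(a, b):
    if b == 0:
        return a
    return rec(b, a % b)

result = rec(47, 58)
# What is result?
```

rec(47, 58) -> rec(58, 47) -> rec(47, 11) -> rec(11, 3) -> rec(3, 2) -> rec(2, 1) -> rec(1, 0) -> 1

Answer: 1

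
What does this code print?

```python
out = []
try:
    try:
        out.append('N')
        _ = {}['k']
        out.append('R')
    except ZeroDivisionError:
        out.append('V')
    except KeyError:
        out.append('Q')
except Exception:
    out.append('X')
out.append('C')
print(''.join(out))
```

Execution trace: 'N' (inner try body) → 'Q' (inner except KeyError) → 'C' (after the try/except). Output: NQC

Answer: NQC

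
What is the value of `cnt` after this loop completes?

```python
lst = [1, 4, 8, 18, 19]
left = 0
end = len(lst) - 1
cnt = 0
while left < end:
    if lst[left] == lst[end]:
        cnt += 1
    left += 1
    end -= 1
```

Count matching pairs from ends
`cnt` takes the values: 0

Answer: 0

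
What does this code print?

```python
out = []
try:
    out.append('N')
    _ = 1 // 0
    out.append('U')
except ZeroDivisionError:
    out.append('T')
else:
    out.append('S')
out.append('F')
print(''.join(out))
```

Execution trace: 'N' (try body) → 'T' (except ZeroDivisionError) → 'F' (after the try/except). Output: NTF

Answer: NTF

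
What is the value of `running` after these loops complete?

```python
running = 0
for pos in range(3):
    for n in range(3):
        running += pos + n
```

Sum of all pos+n for pos,n in 3x3
`running` takes the values: 0 → 1 → 3 → 4 → 6 → 9 → 11 → 14 → 18

Answer: 18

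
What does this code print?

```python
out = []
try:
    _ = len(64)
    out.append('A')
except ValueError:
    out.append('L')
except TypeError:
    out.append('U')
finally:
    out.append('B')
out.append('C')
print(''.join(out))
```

Execution trace: 'U' (except TypeError) → 'B' (finally) → 'C' (after the try/except). Output: UBC

Answer: UBC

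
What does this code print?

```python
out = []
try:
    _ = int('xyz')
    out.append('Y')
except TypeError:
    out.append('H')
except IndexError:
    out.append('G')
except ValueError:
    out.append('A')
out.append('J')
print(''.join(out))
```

Execution trace: 'A' (except ValueError) → 'J' (after the try/except). Output: AJ

Answer: AJ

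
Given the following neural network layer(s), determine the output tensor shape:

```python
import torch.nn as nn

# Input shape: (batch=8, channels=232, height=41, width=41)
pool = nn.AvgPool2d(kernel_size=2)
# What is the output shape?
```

Input: (8, 232, 41, 41) -> Output: (8, 232, 20, 20)

Answer: (8, 232, 20, 20)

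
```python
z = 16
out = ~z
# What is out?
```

Trace:
`z = 16` → z = 16
`out = ~z` → out = -17
So out = -17

Answer: -17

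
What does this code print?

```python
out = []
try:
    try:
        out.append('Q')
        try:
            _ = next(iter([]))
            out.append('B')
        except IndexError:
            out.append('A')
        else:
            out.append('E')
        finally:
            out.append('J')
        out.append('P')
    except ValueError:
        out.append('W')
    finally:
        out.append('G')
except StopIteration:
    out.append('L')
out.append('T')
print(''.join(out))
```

Execution trace: 'Q' (try body) → 'J' (inner finally) → 'G' (finally) → 'L' (outer except StopIteration) → 'T' (after the try/except). Output: QJGLT

Answer: QJGLT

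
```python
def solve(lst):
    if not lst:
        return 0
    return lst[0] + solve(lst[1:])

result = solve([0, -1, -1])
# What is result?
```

0 + (-1) + (-1) + 0 = -2

Answer: -2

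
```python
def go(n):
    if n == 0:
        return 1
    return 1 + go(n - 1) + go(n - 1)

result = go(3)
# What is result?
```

go(n) = 1 + 2·go(n-1), go(0)=1. Closed form: (1+1)·2^3 - 1 = 15.

Answer: 15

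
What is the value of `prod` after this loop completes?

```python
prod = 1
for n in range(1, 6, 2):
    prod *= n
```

Product of 1, 3, 5, ... up to 5
`prod` takes the values: 1 → 3 → 15

Answer: 15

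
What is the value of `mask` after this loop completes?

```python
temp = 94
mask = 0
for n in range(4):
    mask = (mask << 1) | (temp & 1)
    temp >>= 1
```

Reverse lowest 4 bits of 94
`mask` takes the values: 0 → 1 → 3 → 7

Answer: 7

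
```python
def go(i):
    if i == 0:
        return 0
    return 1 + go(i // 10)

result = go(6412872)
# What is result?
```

Count of digits of 6412872: 7

Answer: 7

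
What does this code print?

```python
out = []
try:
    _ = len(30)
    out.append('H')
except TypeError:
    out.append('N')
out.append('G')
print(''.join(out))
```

Execution trace: 'N' (except TypeError) → 'G' (after the try/except). Output: NG

Answer: NG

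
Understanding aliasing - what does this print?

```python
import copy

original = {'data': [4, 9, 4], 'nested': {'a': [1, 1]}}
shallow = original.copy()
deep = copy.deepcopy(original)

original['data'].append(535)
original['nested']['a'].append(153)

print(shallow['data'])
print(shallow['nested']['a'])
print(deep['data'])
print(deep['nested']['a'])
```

Key concept: comparing shallow vs deep copy.
Step by step:
`original = {'data': [4, 9, 4], 'nested': {'a': [1, 1]}}` → original = {'data': [4, 9, 4], 'nested': {'a': [1, 1]}}
`shallow = original.copy()` → shallow = {'data': [4, 9, 4], 'nested': {'a': [1, 1]}}
`deep = copy.deepcopy(original)` → deep = {'data': [4, 9, 4], 'nested': {'a': [1, 1]}}
`original['data'].append(535)` → original = {'data': [4, 9, 4, 535], 'nested': {'a': [1, 1]}}; shallow = {'data': [4, 9, 4, 535], 'nested': {'a': [1, 1]}}
`original['nested']['a'].append(153)` → original = {'data': [4, 9, 4, 535], 'nested': {'a': [1, 1, 153]}}; shallow = {'data': [4, 9, 4, 535], 'nested': {'a': [1, 1, 153]}}
`print(shallow['data'])` → prints [4, 9, 4, 535]
`print(shallow['nested']['a'])` → prints [1, 1, 153]
`print(deep['data'])` → prints [4, 9, 4]
`print(deep['nested']['a'])` → prints [1, 1]

Answer:
[4, 9, 4, 535]
[1, 1, 153]
[4, 9, 4]
[1, 1]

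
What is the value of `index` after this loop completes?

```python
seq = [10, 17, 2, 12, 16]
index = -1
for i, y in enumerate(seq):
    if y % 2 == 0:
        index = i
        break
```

First even number index in [10, 17, 2, 12, 16]
`index` takes the values: -1 → 0

Answer: 0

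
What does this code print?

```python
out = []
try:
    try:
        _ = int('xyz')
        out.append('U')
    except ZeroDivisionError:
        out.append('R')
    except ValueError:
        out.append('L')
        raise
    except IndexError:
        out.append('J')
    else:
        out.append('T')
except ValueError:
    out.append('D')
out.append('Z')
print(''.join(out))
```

Execution trace: 'L' (inner except ValueError) → 'D' (outer except ValueError) → 'Z' (after the try/except). Output: LDZ

Answer: LDZ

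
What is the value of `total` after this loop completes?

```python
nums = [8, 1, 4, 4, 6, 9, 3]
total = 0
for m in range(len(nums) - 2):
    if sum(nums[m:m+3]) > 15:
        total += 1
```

Count windows with sum > 15
`total` takes the values: 0 → 1 → 2

Answer: 2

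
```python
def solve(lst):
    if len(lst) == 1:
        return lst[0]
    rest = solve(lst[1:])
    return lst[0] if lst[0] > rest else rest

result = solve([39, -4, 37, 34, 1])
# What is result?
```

Recursive max over [39, -4, 37, 34, 1] = 39

Answer: 39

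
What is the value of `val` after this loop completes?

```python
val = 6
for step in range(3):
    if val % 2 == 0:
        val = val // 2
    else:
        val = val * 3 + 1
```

Collatz-style transformation from 6
`val` takes the values: 6 → 3 → 10 → 5

Answer: 5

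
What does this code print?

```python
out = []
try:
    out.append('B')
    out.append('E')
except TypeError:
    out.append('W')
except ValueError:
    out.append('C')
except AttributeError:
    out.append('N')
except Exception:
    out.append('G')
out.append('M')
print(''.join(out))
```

Execution trace: 'B' (try body) → 'E' (try body, no exception) → 'M' (after the try/except). Output: BEM

Answer: BEM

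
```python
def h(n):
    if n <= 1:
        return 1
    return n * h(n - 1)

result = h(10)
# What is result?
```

h(10) = 10 * 9 * 8 * 7 * 6 * 5 * 4 * 3 * 2 * 1 = 3628800

Answer: 3628800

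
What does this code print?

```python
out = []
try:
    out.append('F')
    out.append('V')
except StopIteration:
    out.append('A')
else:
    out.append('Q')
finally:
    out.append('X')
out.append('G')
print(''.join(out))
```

Execution trace: 'F' (try body) → 'V' (try body, no exception) → 'Q' (else) → 'X' (finally) → 'G' (after the try/except). Output: FVQXG

Answer: FVQXG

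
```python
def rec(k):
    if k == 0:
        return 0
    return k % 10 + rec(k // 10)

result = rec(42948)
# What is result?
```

Sum of digits of 42948: 8 + 4 + 9 + 2 + 4 = 27

Answer: 27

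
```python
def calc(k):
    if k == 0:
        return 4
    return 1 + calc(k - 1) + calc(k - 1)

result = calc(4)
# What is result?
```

calc(k) = 1 + 2·calc(k-1), calc(0)=4. Closed form: (4+1)·2^4 - 1 = 79.

Answer: 79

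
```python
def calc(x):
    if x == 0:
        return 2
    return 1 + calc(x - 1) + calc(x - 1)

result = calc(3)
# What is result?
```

calc(x) = 1 + 2·calc(x-1), calc(0)=2. Closed form: (2+1)·2^3 - 1 = 23.

Answer: 23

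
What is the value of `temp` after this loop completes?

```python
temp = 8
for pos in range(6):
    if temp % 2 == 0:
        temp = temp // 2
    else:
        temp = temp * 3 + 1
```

Collatz-style transformation from 8
`temp` takes the values: 8 → 4 → 2 → 1 → 4 → 2 → 1

Answer: 1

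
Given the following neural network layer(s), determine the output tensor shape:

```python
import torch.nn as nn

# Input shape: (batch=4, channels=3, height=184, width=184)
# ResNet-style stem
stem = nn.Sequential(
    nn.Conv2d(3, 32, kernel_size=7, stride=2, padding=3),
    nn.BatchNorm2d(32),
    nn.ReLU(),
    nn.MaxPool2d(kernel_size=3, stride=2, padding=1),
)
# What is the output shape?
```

Input: (4, 3, 184, 184) -> after Conv2d 7x7 stride=2: (4, 32, 92, 92) -> Output: (4, 32, 46, 46)

Answer: (4, 32, 46, 46)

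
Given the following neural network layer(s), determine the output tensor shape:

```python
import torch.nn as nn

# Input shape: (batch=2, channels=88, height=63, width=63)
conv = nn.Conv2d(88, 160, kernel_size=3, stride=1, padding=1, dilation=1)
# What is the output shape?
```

Input: (2, 88, 63, 63) -> Output: (2, 160, 63, 63)

Answer: (2, 160, 63, 63)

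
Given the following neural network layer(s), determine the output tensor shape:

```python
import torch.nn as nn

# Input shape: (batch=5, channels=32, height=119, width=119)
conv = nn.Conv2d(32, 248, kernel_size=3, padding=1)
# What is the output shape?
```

Input: (5, 32, 119, 119) -> Output: (5, 248, 119, 119)

Answer: (5, 248, 119, 119)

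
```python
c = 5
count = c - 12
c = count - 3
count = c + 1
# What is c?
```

Trace:
`c = 5` → c = 5
`count = c - 12` → count = -7
`c = count - 3` → c = -10
`count = c + 1` → count = -9
So c = -10

Answer: -10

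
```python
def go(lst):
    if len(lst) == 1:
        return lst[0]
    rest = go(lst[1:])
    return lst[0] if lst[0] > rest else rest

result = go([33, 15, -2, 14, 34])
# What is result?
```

Recursive max over [33, 15, -2, 14, 34] = 34

Answer: 34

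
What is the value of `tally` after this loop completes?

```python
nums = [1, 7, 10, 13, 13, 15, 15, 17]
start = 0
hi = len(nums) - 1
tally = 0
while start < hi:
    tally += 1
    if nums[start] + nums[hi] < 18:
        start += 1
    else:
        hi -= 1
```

Steps to find pair summing to 18
`tally` takes the values: 0 → 1 → 2 → 3 → 4 → 5 → 6 → 7

Answer: 7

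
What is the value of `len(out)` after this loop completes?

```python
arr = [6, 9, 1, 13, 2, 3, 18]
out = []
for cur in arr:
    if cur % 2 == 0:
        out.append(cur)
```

Count even numbers in [6, 9, 1, 13, 2, 3, 18]
`out` takes the values: [] → [6] → [6, 2] → [6, 2, 18]
So `len(out)` = 3

Answer: 3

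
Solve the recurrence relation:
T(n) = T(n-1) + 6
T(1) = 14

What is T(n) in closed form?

Unrolling: T(n) = T(1) + 6·(n-1) = 14 + 6(n-1) = 6n + 8.

Answer: T(n) = 6n + 8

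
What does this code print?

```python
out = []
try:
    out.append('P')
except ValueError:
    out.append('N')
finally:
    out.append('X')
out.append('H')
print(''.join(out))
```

Execution trace: 'P' (try body, no exception) → 'X' (finally) → 'H' (after the try/except). Output: PXH

Answer: PXH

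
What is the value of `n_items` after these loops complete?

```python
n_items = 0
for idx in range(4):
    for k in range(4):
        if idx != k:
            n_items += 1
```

4² - 4 (exclude diagonal)
`n_items` takes the values: 0 → 1 → 2 → 3 → 4 → 5 → 6 → 7 → 8 → 9 → 10 → 11 → 12

Answer: 12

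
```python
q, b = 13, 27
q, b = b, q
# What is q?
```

Trace:
`q, b = 13, 27` → q = 13; b = 27
`q, b = b, q` → q = 27; b = 13
So q = 27

Answer: 27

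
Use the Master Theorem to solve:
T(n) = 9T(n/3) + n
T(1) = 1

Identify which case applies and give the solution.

a=9, b=3, f(n)=n. log_3(9) = 2. Since c=1 < 2, Case 1 applies: T(n) = Θ(n^log_b(a)) = O(n^2).

Answer: O(n^2) - Case 1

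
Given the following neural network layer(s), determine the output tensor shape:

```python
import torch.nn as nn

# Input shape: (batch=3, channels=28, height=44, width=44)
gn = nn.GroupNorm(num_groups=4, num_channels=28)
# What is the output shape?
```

Input: (3, 28, 44, 44) -> Output: (3, 28, 44, 44)

Answer: (3, 28, 44, 44)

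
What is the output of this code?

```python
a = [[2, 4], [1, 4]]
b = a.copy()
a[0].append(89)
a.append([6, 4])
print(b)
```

Key concept: shallow copy with nested lists.
Step by step:
`a = [[2, 4], [1, 4]]` → a = [[2, 4], [1, 4]]
`b = a.copy()` → b = [[2, 4], [1, 4]]
`a[0].append(89)` → a = [[2, 4, 89], [1, 4]]; b = [[2, 4, 89], [1, 4]]
`a.append([6, 4])` → a = [[2, 4, 89], [1, 4], [6, 4]]
`print(b)` → prints [[2, 4, 89], [1, 4]]

Answer: [[2, 4, 89], [1, 4]]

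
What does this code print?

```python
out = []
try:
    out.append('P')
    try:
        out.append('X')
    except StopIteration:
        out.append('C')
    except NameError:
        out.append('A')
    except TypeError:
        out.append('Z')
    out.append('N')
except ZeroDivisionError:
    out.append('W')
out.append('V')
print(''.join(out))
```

Execution trace: 'P' (try body) → 'X' (inner try body, no exception) → 'N' (try body, no exception) → 'V' (after the try/except). Output: PXNV

Answer: PXNV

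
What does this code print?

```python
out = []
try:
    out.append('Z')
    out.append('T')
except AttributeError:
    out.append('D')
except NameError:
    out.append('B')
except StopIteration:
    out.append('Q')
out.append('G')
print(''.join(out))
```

Execution trace: 'Z' (try body) → 'T' (try body, no exception) → 'G' (after the try/except). Output: ZTG

Answer: ZTG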